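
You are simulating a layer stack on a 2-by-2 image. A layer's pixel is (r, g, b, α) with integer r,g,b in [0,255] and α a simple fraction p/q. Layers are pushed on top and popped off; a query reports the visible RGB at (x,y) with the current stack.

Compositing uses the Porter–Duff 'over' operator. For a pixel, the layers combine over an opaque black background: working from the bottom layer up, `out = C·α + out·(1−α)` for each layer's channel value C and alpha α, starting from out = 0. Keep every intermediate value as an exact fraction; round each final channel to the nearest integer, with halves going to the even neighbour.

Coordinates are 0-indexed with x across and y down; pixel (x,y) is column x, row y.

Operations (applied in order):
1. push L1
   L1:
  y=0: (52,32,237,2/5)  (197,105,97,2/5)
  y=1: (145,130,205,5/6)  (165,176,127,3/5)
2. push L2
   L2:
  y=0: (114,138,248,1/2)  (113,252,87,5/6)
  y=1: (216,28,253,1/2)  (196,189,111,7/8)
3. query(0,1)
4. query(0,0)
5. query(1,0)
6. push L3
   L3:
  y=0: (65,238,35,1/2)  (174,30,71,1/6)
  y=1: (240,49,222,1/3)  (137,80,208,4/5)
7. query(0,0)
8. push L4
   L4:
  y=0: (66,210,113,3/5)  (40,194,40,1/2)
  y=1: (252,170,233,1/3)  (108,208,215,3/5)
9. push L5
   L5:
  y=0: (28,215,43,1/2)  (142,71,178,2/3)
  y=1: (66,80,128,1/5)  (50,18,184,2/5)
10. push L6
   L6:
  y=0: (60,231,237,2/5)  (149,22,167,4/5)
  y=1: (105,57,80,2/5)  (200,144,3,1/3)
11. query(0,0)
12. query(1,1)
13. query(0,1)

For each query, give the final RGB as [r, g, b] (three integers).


(0,1) stack=L1,L2; from [0,0,0]:
after L1 α=5/6: [725/6, 325/3, 1025/6]
after L2 α=1/2: [2021/12, 409/6, 2543/12]
= [168, 68, 212]

query (0,0) [L1,L2] — begin 0,0,0
L1 α=2/5: [104/5, 64/5, 474/5]
L2 α=1/2: [337/5, 377/5, 857/5]
→ [67, 75, 171]

query (1,0) [L1,L2] — begin 0,0,0
after L1 α=2/5: [394/5, 42, 194/5]
after L2 α=5/6: [1073/10, 217, 2369/30]
= [107, 217, 79]

query (0,0) [L1,L2,L3] — begin 0,0,0
L1 α=2/5: [104/5, 64/5, 474/5]
L2 α=1/2: [337/5, 377/5, 857/5]
L3 α=1/2: [331/5, 1567/10, 516/5]
= [66, 157, 103]

query (0,0) [L1,L2,L3,L4,L5,L6] — begin 0,0,0
after L1 α=2/5: [104/5, 64/5, 474/5]
after L2 α=1/2: [337/5, 377/5, 857/5]
after L3 α=1/2: [331/5, 1567/10, 516/5]
after L4 α=3/5: [1652/25, 4717/25, 2727/25]
after L5 α=1/2: [1176/25, 5046/25, 1901/25]
after L6 α=2/5: [6528/125, 26688/125, 17553/125]
= [52, 214, 140]

at x=1,y=1 over L1,L2,L3,L4,L5,L6:
+L1 (α=3/5) → [99, 528/5, 381/5]
+L2 (α=7/8) → [1471/8, 7143/40, 2133/20]
+L3 (α=4/5) → [1171/8, 19943/200, 18773/100]
+L4 (α=3/5) → [2467/20, 82343/500, 51023/250]
+L5 (α=2/5) → [9401/100, 265029/2500, 245069/1250]
+L6 (α=1/3) → [6467/50, 148343/1250, 246944/1875]
→ [129, 119, 132]

(0,1) stack=L1,L2,L3,L4,L5,L6; from [0,0,0]:
L1 α=5/6: [725/6, 325/3, 1025/6]
L2 α=1/2: [2021/12, 409/6, 2543/12]
L3 α=1/3: [3461/18, 556/9, 3875/18]
L4 α=1/3: [5729/27, 2642/27, 5972/27]
L5 α=1/5: [24698/135, 12728/135, 27344/135]
L6 α=2/5: [34148/225, 17858/225, 34544/225]
= [152, 79, 154]


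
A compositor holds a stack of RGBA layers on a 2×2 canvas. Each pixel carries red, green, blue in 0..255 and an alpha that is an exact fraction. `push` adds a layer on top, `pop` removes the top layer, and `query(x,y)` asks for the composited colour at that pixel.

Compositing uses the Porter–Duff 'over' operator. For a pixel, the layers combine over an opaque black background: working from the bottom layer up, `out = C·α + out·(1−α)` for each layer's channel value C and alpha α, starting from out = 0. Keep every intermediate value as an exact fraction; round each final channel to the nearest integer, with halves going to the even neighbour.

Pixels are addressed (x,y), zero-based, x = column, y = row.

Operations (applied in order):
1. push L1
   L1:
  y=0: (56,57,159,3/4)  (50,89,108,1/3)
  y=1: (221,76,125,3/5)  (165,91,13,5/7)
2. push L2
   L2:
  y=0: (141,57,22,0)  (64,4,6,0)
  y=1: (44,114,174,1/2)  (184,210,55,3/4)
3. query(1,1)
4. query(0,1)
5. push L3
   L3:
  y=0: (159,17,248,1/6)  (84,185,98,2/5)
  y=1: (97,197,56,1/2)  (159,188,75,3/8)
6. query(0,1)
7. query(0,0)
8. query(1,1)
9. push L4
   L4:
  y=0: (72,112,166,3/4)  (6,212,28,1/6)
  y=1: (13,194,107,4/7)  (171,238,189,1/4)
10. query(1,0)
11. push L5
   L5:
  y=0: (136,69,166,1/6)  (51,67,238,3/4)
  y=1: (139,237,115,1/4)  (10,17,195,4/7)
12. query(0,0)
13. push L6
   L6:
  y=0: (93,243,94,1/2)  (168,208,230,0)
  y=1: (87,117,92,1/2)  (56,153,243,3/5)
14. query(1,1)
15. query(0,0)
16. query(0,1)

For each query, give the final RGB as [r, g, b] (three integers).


at x=1,y=1 over L1,L2:
+L1 (α=5/7) → [825/7, 65, 65/7]
+L2 (α=3/4) → [4689/28, 695/4, 305/7]
rounded: [167, 174, 44]

(0,1) stack=L1,L2; from [0,0,0]:
+L1 (α=3/5) → [663/5, 228/5, 75]
+L2 (α=1/2) → [883/10, 399/5, 249/2]
= [88, 80, 124]

at x=0,y=1 over L1,L2,L3:
L1 α=3/5: [663/5, 228/5, 75]
L2 α=1/2: [883/10, 399/5, 249/2]
L3 α=1/2: [1853/20, 692/5, 361/4]
→ [93, 138, 90]

(0,0) stack=L1,L2,L3; from [0,0,0]:
after L1 α=3/4: [42, 171/4, 477/4]
after L2 α=0: [42, 171/4, 477/4]
after L3 α=1/6: [123/2, 923/24, 3377/24]
→ [62, 38, 141]

at x=1,y=1 over L1,L2,L3:
+L1 (α=5/7) → [825/7, 65, 65/7]
+L2 (α=3/4) → [4689/28, 695/4, 305/7]
+L3 (α=3/8) → [36801/224, 5731/32, 775/14]
→ [164, 179, 55]

(1,0) stack=L1,L2,L3,L4; from [0,0,0]:
L1 α=1/3: [50/3, 89/3, 36]
L2 α=0: [50/3, 89/3, 36]
L3 α=2/5: [218/5, 459/5, 304/5]
L4 α=1/6: [112/3, 671/6, 166/3]
rounded: [37, 112, 55]

at x=0,y=0 over L1,L2,L3,L4,L5:
after L1 α=3/4: [42, 171/4, 477/4]
after L2 α=0: [42, 171/4, 477/4]
after L3 α=1/6: [123/2, 923/24, 3377/24]
after L4 α=3/4: [555/8, 8987/96, 15329/96]
after L5 α=1/6: [3863/48, 51559/576, 92581/576]
= [80, 90, 161]

query (1,1) [L1,L2,L3,L4,L5,L6] — begin 0,0,0
after L1 α=5/7: [825/7, 65, 65/7]
after L2 α=3/4: [4689/28, 695/4, 305/7]
after L3 α=3/8: [36801/224, 5731/32, 775/14]
after L4 α=1/4: [148707/896, 24809/128, 4971/56]
after L5 α=4/7: [481961/6272, 83131/896, 58593/392]
after L6 α=3/5: [1008809/15680, 288763/2240, 201477/980]
→ [64, 129, 206]

(0,0) stack=L1,L2,L3,L4,L5,L6; from [0,0,0]:
L1 α=3/4: [42, 171/4, 477/4]
L2 α=0: [42, 171/4, 477/4]
L3 α=1/6: [123/2, 923/24, 3377/24]
L4 α=3/4: [555/8, 8987/96, 15329/96]
L5 α=1/6: [3863/48, 51559/576, 92581/576]
L6 α=1/2: [8327/96, 191527/1152, 146725/1152]
→ [87, 166, 127]

(0,1) stack=L1,L2,L3,L4,L5,L6; from [0,0,0]:
+L1 (α=3/5) → [663/5, 228/5, 75]
+L2 (α=1/2) → [883/10, 399/5, 249/2]
+L3 (α=1/2) → [1853/20, 692/5, 361/4]
+L4 (α=4/7) → [6599/140, 5956/35, 2795/28]
+L5 (α=1/4) → [39257/560, 26163/140, 11605/112]
+L6 (α=1/2) → [87977/1120, 42543/280, 21909/224]
rounded: [79, 152, 98]


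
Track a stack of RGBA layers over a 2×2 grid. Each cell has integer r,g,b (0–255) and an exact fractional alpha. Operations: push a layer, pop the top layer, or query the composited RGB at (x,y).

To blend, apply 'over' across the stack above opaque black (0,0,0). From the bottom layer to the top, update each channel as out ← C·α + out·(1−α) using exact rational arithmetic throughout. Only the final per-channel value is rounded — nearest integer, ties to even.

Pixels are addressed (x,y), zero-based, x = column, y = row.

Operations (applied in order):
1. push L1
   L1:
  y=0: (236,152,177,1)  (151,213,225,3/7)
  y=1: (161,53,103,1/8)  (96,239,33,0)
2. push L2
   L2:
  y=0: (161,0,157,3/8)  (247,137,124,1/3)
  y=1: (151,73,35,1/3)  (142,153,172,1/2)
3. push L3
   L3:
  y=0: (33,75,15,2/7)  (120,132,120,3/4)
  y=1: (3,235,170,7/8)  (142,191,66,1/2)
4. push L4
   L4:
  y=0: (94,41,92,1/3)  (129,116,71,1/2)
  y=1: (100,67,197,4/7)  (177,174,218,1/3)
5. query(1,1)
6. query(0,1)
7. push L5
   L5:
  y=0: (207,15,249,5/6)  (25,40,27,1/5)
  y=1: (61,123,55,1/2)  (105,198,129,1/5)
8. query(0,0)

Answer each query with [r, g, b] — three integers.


at x=1,y=1 over L1,L2,L3,L4:
+L1 (α=0) → [0, 0, 0]
+L2 (α=1/2) → [71, 153/2, 86]
+L3 (α=1/2) → [213/2, 535/4, 76]
+L4 (α=1/3) → [130, 883/6, 370/3]
→ [130, 147, 123]

(0,1) stack=L1,L2,L3,L4; from [0,0,0]:
L1 α=1/8: [161/8, 53/8, 103/8]
L2 α=1/3: [255/4, 115/4, 81/4]
L3 α=7/8: [339/32, 6695/32, 4841/32]
L4 α=4/7: [13817/224, 28661/224, 5677/32]
rounded: [62, 128, 177]

query (0,0) [L1,L2,L3,L4,L5] — begin 0,0,0
after L1 α=1: [236, 152, 177]
after L2 α=3/8: [1663/8, 95, 339/2]
after L3 α=2/7: [8843/56, 625/7, 1755/14]
after L4 α=1/3: [3825/28, 1537/21, 2399/21]
after L5 α=5/6: [10935/56, 1556/63, 14272/63]
= [195, 25, 227]


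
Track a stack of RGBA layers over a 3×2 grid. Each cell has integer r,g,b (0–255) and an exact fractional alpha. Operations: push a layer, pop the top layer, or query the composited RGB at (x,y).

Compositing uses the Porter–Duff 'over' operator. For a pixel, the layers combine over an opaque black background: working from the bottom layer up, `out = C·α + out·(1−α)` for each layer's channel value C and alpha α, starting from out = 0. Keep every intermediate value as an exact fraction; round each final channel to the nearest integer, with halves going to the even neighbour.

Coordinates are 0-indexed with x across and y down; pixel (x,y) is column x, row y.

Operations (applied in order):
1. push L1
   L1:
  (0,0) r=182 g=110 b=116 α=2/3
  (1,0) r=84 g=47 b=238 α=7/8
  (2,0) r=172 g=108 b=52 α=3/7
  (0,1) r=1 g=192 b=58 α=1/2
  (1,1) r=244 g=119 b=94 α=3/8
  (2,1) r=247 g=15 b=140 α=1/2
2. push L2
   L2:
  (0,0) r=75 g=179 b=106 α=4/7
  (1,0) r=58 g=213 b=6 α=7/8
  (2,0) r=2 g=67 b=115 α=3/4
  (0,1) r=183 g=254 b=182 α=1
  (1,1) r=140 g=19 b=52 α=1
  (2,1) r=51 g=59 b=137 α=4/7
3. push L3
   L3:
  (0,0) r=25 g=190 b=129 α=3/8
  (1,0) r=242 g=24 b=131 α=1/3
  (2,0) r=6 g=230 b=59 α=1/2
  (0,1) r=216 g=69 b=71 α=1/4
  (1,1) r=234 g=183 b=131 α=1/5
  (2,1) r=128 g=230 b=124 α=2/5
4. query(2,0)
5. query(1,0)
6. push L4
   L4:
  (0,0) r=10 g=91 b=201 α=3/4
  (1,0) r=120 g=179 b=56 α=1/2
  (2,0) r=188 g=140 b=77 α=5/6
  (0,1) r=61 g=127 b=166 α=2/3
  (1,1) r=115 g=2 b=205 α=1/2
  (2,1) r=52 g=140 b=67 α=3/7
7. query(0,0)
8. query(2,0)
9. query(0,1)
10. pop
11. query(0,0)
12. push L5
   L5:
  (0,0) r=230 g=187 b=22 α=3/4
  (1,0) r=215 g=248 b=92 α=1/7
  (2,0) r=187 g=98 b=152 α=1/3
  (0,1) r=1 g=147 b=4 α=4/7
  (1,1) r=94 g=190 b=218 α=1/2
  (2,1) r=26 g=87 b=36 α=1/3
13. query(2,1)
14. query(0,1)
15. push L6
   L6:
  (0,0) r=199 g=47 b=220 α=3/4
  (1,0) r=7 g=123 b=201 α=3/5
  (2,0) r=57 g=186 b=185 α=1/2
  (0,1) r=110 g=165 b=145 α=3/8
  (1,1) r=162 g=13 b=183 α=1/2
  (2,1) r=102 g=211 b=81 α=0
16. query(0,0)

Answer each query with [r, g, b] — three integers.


at x=2,y=0 over L1,L2,L3:
+L1 (α=3/7) → [516/7, 324/7, 156/7]
+L2 (α=3/4) → [279/14, 1731/28, 2571/28]
+L3 (α=1/2) → [363/28, 8171/56, 4223/56]
→ [13, 146, 75]

query (1,0) [L1,L2,L3] — begin 0,0,0
after L1 α=7/8: [147/2, 329/8, 833/4]
after L2 α=7/8: [959/16, 12257/64, 1001/32]
after L3 α=1/3: [965/8, 13025/96, 3097/48]
= [121, 136, 65]

query (0,0) [L1,L2,L3,L4] — begin 0,0,0
L1 α=2/3: [364/3, 220/3, 232/3]
L2 α=4/7: [664/7, 936/7, 656/7]
L3 α=3/8: [3845/56, 4335/28, 5989/56]
L4 α=3/4: [5525/224, 11979/112, 39757/224]
→ [25, 107, 177]

(2,0) stack=L1,L2,L3,L4; from [0,0,0]:
+L1 (α=3/7) → [516/7, 324/7, 156/7]
+L2 (α=3/4) → [279/14, 1731/28, 2571/28]
+L3 (α=1/2) → [363/28, 8171/56, 4223/56]
+L4 (α=5/6) → [26683/168, 47371/336, 25783/336]
→ [159, 141, 77]

(0,1) stack=L1,L2,L3,L4; from [0,0,0]:
+L1 (α=1/2) → [1/2, 96, 29]
+L2 (α=1) → [183, 254, 182]
+L3 (α=1/4) → [765/4, 831/4, 617/4]
+L4 (α=2/3) → [1253/12, 1847/12, 1945/12]
→ [104, 154, 162]

at x=0,y=0 over L1,L2,L3:
after L1 α=2/3: [364/3, 220/3, 232/3]
after L2 α=4/7: [664/7, 936/7, 656/7]
after L3 α=3/8: [3845/56, 4335/28, 5989/56]
rounded: [69, 155, 107]

query (2,1) [L1,L2,L3,L5] — begin 0,0,0
+L1 (α=1/2) → [247/2, 15/2, 70]
+L2 (α=4/7) → [1149/14, 517/14, 758/7]
+L3 (α=2/5) → [7031/70, 7991/70, 802/7]
+L5 (α=1/3) → [2647/35, 11036/105, 1856/21]
= [76, 105, 88]

(0,1) stack=L1,L2,L3,L5; from [0,0,0]:
after L1 α=1/2: [1/2, 96, 29]
after L2 α=1: [183, 254, 182]
after L3 α=1/4: [765/4, 831/4, 617/4]
after L5 α=4/7: [2311/28, 4845/28, 1915/28]
= [83, 173, 68]

(0,0) stack=L1,L2,L3,L5,L6; from [0,0,0]:
L1 α=2/3: [364/3, 220/3, 232/3]
L2 α=4/7: [664/7, 936/7, 656/7]
L3 α=3/8: [3845/56, 4335/28, 5989/56]
L5 α=3/4: [42485/224, 20043/112, 9685/224]
L6 α=3/4: [176213/896, 35835/448, 157525/896]
= [197, 80, 176]


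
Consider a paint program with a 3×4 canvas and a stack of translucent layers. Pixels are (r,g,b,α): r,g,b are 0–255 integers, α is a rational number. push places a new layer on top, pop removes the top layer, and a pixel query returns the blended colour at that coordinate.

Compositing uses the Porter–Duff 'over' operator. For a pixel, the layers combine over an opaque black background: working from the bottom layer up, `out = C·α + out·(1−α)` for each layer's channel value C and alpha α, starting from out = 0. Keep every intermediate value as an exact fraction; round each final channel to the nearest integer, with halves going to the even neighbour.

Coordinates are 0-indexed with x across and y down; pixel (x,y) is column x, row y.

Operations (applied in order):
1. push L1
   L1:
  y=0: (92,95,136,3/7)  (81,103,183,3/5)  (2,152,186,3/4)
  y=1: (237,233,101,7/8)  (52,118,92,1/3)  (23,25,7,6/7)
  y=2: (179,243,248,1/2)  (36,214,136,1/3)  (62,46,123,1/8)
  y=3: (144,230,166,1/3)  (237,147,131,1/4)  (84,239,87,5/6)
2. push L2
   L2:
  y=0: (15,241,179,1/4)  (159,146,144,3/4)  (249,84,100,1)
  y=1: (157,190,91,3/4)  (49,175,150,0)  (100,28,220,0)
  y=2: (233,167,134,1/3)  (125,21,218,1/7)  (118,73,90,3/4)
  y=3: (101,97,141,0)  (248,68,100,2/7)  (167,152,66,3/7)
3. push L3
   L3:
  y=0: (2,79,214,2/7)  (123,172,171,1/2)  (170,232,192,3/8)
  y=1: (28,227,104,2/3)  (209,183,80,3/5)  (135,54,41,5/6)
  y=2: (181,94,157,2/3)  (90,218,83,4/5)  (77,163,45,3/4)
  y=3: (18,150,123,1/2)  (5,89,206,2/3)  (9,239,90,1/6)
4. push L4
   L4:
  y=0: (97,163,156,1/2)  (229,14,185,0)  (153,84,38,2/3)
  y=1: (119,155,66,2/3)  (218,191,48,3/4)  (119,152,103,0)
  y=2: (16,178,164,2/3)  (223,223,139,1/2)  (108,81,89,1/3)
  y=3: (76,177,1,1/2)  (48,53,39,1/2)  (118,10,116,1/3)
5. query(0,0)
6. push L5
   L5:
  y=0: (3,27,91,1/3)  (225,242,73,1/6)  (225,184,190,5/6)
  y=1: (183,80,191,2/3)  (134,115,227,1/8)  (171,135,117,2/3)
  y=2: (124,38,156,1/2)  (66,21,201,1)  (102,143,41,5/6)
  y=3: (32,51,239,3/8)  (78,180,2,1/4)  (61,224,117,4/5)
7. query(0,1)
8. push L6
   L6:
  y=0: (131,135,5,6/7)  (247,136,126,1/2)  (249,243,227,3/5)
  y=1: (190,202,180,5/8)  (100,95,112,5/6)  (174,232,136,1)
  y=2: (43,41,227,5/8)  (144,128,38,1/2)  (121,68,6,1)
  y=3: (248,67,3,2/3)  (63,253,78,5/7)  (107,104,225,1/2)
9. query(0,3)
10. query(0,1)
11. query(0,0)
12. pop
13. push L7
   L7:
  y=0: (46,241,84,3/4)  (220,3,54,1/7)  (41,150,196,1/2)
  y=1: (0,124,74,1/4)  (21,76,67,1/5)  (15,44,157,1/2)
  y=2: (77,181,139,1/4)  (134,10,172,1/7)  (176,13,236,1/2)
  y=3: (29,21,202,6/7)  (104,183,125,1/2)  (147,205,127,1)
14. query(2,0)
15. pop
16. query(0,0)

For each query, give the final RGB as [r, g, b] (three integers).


query (0,0) [L1,L2,L3,L4] — begin 0,0,0
+L1 (α=3/7) → [276/7, 285/7, 408/7]
+L2 (α=1/4) → [933/28, 1271/14, 2477/28]
+L3 (α=2/7) → [4777/196, 8567/98, 24369/196]
+L4 (α=1/2) → [23789/392, 24541/196, 54945/392]
→ [61, 125, 140]

query (0,1) [L1,L2,L3,L4,L5] — begin 0,0,0
+L1 (α=7/8) → [1659/8, 1631/8, 707/8]
+L2 (α=3/4) → [5427/32, 6191/32, 2891/32]
+L3 (α=2/3) → [7219/96, 20719/96, 9547/96]
+L4 (α=2/3) → [30067/288, 50479/288, 22219/288]
+L5 (α=2/3) → [135475/864, 96559/864, 132235/864]
rounded: [157, 112, 153]

(0,3) stack=L1,L2,L3,L4,L5,L6; from [0,0,0]:
+L1 (α=1/3) → [48, 230/3, 166/3]
+L2 (α=0) → [48, 230/3, 166/3]
+L3 (α=1/2) → [33, 340/3, 535/6]
+L4 (α=1/2) → [109/2, 871/6, 541/12]
+L5 (α=3/8) → [737/16, 5273/48, 11309/96]
+L6 (α=2/3) → [2891/16, 11705/144, 11885/288]
rounded: [181, 81, 41]

query (0,1) [L1,L2,L3,L4,L5,L6] — begin 0,0,0
+L1 (α=7/8) → [1659/8, 1631/8, 707/8]
+L2 (α=3/4) → [5427/32, 6191/32, 2891/32]
+L3 (α=2/3) → [7219/96, 20719/96, 9547/96]
+L4 (α=2/3) → [30067/288, 50479/288, 22219/288]
+L5 (α=2/3) → [135475/864, 96559/864, 132235/864]
+L6 (α=5/8) → [409075/2304, 387439/2304, 391435/2304]
→ [178, 168, 170]

(0,0) stack=L1,L2,L3,L4,L5,L6; from [0,0,0]:
+L1 (α=3/7) → [276/7, 285/7, 408/7]
+L2 (α=1/4) → [933/28, 1271/14, 2477/28]
+L3 (α=2/7) → [4777/196, 8567/98, 24369/196]
+L4 (α=1/2) → [23789/392, 24541/196, 54945/392]
+L5 (α=1/3) → [24377/588, 27187/294, 72781/588]
+L6 (α=6/7) → [486545/4116, 265327/2058, 90421/4116]
→ [118, 129, 22]

query (2,0) [L1,L2,L3,L4,L5,L7] — begin 0,0,0
after L1 α=3/4: [3/2, 114, 279/2]
after L2 α=1: [249, 84, 100]
after L3 α=3/8: [1755/8, 279/2, 269/2]
after L4 α=2/3: [1401/8, 205/2, 421/6]
after L5 α=5/6: [3467/16, 2045/12, 6121/36]
after L7 α=1/2: [4123/32, 3845/24, 13177/72]
→ [129, 160, 183]

at x=0,y=0 over L1,L2,L3,L4,L5:
+L1 (α=3/7) → [276/7, 285/7, 408/7]
+L2 (α=1/4) → [933/28, 1271/14, 2477/28]
+L3 (α=2/7) → [4777/196, 8567/98, 24369/196]
+L4 (α=1/2) → [23789/392, 24541/196, 54945/392]
+L5 (α=1/3) → [24377/588, 27187/294, 72781/588]
→ [41, 92, 124]


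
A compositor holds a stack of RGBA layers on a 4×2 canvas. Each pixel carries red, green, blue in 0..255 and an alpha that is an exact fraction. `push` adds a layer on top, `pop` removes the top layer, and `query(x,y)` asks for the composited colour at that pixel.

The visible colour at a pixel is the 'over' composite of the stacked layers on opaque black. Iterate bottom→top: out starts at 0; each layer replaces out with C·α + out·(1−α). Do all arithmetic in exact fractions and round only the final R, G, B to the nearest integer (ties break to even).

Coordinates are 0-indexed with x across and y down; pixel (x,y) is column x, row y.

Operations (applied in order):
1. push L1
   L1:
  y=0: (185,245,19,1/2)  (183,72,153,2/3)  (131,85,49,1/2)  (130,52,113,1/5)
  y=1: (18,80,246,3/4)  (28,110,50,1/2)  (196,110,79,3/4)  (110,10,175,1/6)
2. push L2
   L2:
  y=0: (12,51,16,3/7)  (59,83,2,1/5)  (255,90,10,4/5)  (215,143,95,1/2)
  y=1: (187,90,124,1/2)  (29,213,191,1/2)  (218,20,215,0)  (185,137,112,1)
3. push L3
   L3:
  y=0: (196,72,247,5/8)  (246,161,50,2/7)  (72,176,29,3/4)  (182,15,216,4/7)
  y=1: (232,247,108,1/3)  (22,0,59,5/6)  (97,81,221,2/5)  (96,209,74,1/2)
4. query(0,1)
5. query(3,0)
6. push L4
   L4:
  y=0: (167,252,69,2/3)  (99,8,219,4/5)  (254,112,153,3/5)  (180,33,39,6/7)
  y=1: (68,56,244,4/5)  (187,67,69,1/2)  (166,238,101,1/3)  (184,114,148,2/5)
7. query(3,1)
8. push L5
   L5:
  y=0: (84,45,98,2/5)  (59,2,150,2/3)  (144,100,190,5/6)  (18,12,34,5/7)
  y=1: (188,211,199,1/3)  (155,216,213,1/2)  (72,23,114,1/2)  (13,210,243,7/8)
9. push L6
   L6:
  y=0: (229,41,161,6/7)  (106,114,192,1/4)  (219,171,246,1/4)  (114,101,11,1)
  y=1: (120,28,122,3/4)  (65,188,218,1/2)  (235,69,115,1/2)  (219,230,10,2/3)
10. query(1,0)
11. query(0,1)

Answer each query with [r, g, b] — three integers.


at x=0,y=1 over L1,L2,L3:
L1 α=3/4: [27/2, 60, 369/2]
L2 α=1/2: [401/4, 75, 617/4]
L3 α=1/3: [865/6, 397/3, 833/6]
→ [144, 132, 139]

at x=3,y=0 over L1,L2,L3:
+L1 (α=1/5) → [26, 52/5, 113/5]
+L2 (α=1/2) → [241/2, 767/10, 294/5]
+L3 (α=4/7) → [2179/14, 2901/70, 5202/35]
→ [156, 41, 149]

(3,1) stack=L1,L2,L3,L4; from [0,0,0]:
L1 α=1/6: [55/3, 5/3, 175/6]
L2 α=1: [185, 137, 112]
L3 α=1/2: [281/2, 173, 93]
L4 α=2/5: [1579/10, 747/5, 115]
= [158, 149, 115]

at x=1,y=0 over L1,L2,L3,L4,L5,L6:
after L1 α=2/3: [122, 48, 102]
after L2 α=1/5: [547/5, 55, 82]
after L3 α=2/7: [1039/7, 597/7, 510/7]
after L4 α=4/5: [3811/35, 821/35, 6642/35]
after L5 α=2/3: [2647/35, 961/105, 5714/35]
after L6 α=1/4: [11651/140, 4951/140, 11931/70]
→ [83, 35, 170]

at x=0,y=1 over L1,L2,L3,L4,L5,L6:
+L1 (α=3/4) → [27/2, 60, 369/2]
+L2 (α=1/2) → [401/4, 75, 617/4]
+L3 (α=1/3) → [865/6, 397/3, 833/6]
+L4 (α=4/5) → [2497/30, 1069/15, 6689/30]
+L5 (α=1/3) → [5317/45, 5303/45, 9674/45]
+L6 (α=3/4) → [21517/180, 9083/180, 6536/45]
→ [120, 50, 145]


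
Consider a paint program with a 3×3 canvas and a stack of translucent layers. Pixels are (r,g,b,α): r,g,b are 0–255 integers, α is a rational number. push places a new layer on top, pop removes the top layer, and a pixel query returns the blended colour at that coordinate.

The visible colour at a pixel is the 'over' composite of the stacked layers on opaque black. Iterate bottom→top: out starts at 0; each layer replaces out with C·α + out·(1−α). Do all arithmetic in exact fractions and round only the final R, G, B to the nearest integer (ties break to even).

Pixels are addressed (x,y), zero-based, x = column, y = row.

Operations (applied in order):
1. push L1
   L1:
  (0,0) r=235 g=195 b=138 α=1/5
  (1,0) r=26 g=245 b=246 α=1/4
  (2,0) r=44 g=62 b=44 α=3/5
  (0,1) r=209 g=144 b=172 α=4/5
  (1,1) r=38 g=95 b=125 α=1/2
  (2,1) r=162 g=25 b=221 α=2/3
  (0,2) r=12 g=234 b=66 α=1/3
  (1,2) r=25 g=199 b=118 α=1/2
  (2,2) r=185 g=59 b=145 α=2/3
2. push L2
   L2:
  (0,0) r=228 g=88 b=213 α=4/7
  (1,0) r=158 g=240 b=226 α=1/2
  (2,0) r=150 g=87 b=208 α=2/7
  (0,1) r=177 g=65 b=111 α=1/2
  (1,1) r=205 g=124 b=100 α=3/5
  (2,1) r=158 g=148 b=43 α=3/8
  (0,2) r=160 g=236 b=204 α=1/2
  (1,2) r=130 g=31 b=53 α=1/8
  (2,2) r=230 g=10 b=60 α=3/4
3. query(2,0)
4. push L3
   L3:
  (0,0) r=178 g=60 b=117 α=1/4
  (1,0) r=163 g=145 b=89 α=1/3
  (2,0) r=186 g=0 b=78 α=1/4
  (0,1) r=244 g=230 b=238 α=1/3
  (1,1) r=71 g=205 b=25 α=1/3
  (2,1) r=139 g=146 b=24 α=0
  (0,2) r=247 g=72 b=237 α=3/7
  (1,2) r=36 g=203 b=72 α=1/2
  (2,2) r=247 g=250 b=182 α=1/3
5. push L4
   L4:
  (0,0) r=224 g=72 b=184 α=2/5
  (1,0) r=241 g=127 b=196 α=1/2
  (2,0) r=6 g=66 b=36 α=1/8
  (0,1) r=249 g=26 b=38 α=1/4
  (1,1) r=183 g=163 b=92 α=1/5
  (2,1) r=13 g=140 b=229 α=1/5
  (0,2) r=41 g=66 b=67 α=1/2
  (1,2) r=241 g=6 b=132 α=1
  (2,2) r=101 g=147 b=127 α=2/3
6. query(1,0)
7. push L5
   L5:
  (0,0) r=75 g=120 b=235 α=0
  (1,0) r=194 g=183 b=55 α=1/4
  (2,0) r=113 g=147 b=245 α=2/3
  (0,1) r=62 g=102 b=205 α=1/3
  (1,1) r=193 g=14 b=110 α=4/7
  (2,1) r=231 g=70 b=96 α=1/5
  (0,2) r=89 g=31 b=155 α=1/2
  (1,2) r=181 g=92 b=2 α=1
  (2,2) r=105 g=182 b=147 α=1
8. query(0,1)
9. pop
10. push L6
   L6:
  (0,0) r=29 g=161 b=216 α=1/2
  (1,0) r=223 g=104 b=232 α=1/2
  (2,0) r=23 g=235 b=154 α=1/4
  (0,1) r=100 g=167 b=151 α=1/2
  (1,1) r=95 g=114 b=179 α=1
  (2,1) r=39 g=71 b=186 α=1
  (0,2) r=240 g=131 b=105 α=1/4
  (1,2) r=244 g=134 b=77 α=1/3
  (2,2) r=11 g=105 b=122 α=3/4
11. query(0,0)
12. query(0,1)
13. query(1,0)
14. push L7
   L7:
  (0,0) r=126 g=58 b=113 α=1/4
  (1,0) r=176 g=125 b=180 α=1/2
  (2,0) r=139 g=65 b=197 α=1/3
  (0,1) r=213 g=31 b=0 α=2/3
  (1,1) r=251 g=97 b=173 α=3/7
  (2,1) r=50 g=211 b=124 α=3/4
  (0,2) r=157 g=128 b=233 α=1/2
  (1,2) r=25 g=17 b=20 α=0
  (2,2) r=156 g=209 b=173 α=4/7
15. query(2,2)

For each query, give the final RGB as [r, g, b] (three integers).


(2,0) stack=L1,L2; from [0,0,0]:
L1 α=3/5: [132/5, 186/5, 132/5]
L2 α=2/7: [432/7, 360/7, 548/7]
→ [62, 51, 78]

query (1,0) [L1,L2,L3,L4] — begin 0,0,0
after L1 α=1/4: [13/2, 245/4, 123/2]
after L2 α=1/2: [329/4, 1205/8, 575/4]
after L3 α=1/3: [655/6, 595/4, 251/2]
after L4 α=1/2: [2101/12, 1103/8, 643/4]
→ [175, 138, 161]

query (0,1) [L1,L2,L3,L4,L5] — begin 0,0,0
L1 α=4/5: [836/5, 576/5, 688/5]
L2 α=1/2: [1721/10, 901/10, 1243/10]
L3 α=1/3: [2941/15, 2051/15, 811/5]
L4 α=1/4: [2093/10, 2181/20, 2623/20]
L5 α=1/3: [801/5, 1067/10, 4673/30]
rounded: [160, 107, 156]

(0,0) stack=L1,L2,L3,L4,L6; from [0,0,0]:
L1 α=1/5: [47, 39, 138/5]
L2 α=4/7: [1053/7, 67, 4674/35]
L3 α=1/4: [4405/28, 261/4, 18117/140]
L4 α=2/5: [25759/140, 1359/20, 105871/700]
L6 α=1/2: [29819/280, 4579/40, 257071/1400]
rounded: [106, 114, 184]

(0,1) stack=L1,L2,L3,L4,L6; from [0,0,0]:
after L1 α=4/5: [836/5, 576/5, 688/5]
after L2 α=1/2: [1721/10, 901/10, 1243/10]
after L3 α=1/3: [2941/15, 2051/15, 811/5]
after L4 α=1/4: [2093/10, 2181/20, 2623/20]
after L6 α=1/2: [3093/20, 5521/40, 5643/40]
→ [155, 138, 141]

(1,0) stack=L1,L2,L3,L4,L6; from [0,0,0]:
after L1 α=1/4: [13/2, 245/4, 123/2]
after L2 α=1/2: [329/4, 1205/8, 575/4]
after L3 α=1/3: [655/6, 595/4, 251/2]
after L4 α=1/2: [2101/12, 1103/8, 643/4]
after L6 α=1/2: [4777/24, 1935/16, 1571/8]
rounded: [199, 121, 196]

query (2,2) [L1,L2,L3,L4,L6,L7] — begin 0,0,0
after L1 α=2/3: [370/3, 118/3, 290/3]
after L2 α=3/4: [610/3, 52/3, 415/6]
after L3 α=1/3: [1961/9, 854/9, 961/9]
after L4 α=2/3: [3779/27, 3500/27, 3247/27]
after L6 α=3/4: [2335/54, 12005/108, 13129/108]
after L7 α=4/7: [13567/126, 42101/252, 38041/252]
→ [108, 167, 151]


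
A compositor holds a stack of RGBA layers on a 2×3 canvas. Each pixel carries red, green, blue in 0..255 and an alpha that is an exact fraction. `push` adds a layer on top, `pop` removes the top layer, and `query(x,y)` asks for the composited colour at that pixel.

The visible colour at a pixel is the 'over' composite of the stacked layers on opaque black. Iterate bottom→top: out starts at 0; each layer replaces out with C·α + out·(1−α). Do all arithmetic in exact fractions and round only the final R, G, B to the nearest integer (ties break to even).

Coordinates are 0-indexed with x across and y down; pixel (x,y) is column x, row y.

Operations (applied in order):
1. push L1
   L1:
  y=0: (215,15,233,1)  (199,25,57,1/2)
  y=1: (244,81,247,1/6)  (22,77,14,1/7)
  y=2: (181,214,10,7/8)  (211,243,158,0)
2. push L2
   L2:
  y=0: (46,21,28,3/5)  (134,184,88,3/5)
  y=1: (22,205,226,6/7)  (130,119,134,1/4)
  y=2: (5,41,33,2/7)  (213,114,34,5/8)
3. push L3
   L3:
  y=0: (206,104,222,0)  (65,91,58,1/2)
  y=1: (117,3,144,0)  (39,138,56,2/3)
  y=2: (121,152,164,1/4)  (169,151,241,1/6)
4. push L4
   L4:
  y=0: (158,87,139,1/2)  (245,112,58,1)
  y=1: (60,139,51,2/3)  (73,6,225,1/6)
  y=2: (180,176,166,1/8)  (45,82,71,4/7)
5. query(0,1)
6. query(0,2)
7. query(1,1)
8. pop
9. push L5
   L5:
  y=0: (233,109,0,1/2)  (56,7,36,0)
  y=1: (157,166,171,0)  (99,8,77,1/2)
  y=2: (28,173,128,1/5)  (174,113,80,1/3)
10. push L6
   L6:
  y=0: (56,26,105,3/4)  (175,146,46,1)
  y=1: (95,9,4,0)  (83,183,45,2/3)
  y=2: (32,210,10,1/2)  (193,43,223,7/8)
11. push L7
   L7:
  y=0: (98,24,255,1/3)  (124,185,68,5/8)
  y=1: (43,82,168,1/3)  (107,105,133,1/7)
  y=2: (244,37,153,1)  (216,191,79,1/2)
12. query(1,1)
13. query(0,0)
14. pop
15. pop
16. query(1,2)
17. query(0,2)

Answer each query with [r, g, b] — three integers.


query (0,1) [L1,L2,L3,L4] — begin 0,0,0
L1 α=1/6: [122/3, 27/2, 247/6]
L2 α=6/7: [74/3, 2487/14, 8383/42]
L3 α=0: [74/3, 2487/14, 8383/42]
L4 α=2/3: [434/9, 6379/42, 12667/126]
= [48, 152, 101]

(0,2) stack=L1,L2,L3,L4; from [0,0,0]:
L1 α=7/8: [1267/8, 749/4, 35/4]
L2 α=2/7: [6415/56, 4073/28, 439/28]
L3 α=1/4: [26021/224, 16475/112, 5909/112]
L4 α=1/8: [31781/256, 19291/128, 8565/128]
= [124, 151, 67]

(1,1) stack=L1,L2,L3,L4; from [0,0,0]:
after L1 α=1/7: [22/7, 11, 2]
after L2 α=1/4: [244/7, 38, 35]
after L3 α=2/3: [790/21, 314/3, 49]
after L4 α=1/6: [5483/126, 794/9, 235/3]
→ [44, 88, 78]

(1,1) stack=L1,L2,L3,L5,L6,L7; from [0,0,0]:
+L1 (α=1/7) → [22/7, 11, 2]
+L2 (α=1/4) → [244/7, 38, 35]
+L3 (α=2/3) → [790/21, 314/3, 49]
+L5 (α=1/2) → [2869/42, 169/3, 63]
+L6 (α=2/3) → [9841/126, 1267/9, 51]
+L7 (α=1/7) → [12088/147, 407/3, 439/7]
→ [82, 136, 63]

at x=0,y=0 over L1,L2,L3,L5,L6,L7:
L1 α=1: [215, 15, 233]
L2 α=3/5: [568/5, 93/5, 110]
L3 α=0: [568/5, 93/5, 110]
L5 α=1/2: [1733/10, 319/5, 55]
L6 α=3/4: [3413/40, 709/20, 185/2]
L7 α=1/3: [1791/20, 949/30, 440/3]
rounded: [90, 32, 147]

at x=1,y=2 over L1,L2,L3,L5:
after L1 α=0: [0, 0, 0]
after L2 α=5/8: [1065/8, 285/4, 85/4]
after L3 α=1/6: [6677/48, 2029/24, 463/8]
after L5 α=1/3: [10853/72, 3385/36, 261/4]
= [151, 94, 65]

query (0,2) [L1,L2,L3,L5] — begin 0,0,0
L1 α=7/8: [1267/8, 749/4, 35/4]
L2 α=2/7: [6415/56, 4073/28, 439/28]
L3 α=1/4: [26021/224, 16475/112, 5909/112]
L5 α=1/5: [27589/280, 21319/140, 9493/140]
rounded: [99, 152, 68]


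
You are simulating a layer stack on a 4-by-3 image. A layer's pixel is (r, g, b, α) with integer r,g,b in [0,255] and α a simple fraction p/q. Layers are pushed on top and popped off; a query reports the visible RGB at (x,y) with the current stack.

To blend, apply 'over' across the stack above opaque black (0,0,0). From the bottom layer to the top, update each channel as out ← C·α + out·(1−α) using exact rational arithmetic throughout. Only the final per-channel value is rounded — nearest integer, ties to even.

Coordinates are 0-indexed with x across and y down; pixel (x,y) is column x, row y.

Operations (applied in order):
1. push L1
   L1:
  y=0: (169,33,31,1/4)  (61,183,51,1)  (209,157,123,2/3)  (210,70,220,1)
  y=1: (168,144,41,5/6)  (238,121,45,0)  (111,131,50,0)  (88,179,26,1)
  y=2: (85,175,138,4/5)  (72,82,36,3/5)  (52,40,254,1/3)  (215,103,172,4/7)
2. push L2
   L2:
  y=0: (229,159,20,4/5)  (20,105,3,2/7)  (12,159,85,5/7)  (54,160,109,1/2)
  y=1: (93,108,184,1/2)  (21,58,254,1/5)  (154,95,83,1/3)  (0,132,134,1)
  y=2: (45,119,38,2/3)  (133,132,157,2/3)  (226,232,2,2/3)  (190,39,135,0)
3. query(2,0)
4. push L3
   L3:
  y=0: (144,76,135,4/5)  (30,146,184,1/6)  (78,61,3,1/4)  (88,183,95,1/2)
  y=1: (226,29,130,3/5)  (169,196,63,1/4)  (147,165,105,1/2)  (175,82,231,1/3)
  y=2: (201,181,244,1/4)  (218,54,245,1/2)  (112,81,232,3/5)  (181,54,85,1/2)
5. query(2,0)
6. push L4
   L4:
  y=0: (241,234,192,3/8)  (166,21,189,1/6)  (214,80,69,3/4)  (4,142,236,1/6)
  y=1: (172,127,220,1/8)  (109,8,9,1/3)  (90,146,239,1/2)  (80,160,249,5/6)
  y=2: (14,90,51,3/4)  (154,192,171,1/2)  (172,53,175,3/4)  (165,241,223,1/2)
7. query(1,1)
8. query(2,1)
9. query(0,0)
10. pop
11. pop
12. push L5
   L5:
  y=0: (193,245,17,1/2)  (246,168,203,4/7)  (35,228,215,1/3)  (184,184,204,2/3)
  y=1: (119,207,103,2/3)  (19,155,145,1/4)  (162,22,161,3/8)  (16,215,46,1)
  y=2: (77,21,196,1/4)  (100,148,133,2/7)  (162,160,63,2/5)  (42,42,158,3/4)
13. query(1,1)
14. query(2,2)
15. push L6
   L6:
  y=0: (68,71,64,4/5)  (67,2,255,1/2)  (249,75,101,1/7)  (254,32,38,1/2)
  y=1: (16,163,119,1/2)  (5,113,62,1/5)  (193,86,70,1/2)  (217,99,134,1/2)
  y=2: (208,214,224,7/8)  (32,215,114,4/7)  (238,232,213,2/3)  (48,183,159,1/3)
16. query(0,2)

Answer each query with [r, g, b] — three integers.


query (2,0) [L1,L2] — begin 0,0,0
L1 α=2/3: [418/3, 314/3, 82]
L2 α=5/7: [1016/21, 3013/21, 589/7]
= [48, 143, 84]

(2,0) stack=L1,L2,L3; from [0,0,0]:
L1 α=2/3: [418/3, 314/3, 82]
L2 α=5/7: [1016/21, 3013/21, 589/7]
L3 α=1/4: [781/14, 860/7, 447/7]
rounded: [56, 123, 64]

at x=1,y=1 over L1,L2,L3,L4:
after L1 α=0: [0, 0, 0]
after L2 α=1/5: [21/5, 58/5, 254/5]
after L3 α=1/4: [227/5, 577/10, 1077/20]
after L4 α=1/3: [333/5, 617/15, 389/10]
→ [67, 41, 39]

at x=2,y=1 over L1,L2,L3,L4:
L1 α=0: [0, 0, 0]
L2 α=1/3: [154/3, 95/3, 83/3]
L3 α=1/2: [595/6, 295/3, 199/3]
L4 α=1/2: [1135/12, 733/6, 458/3]
→ [95, 122, 153]

(0,0) stack=L1,L2,L3,L4; from [0,0,0]:
L1 α=1/4: [169/4, 33/4, 31/4]
L2 α=4/5: [3833/20, 2577/20, 351/20]
L3 α=4/5: [15353/100, 8657/100, 11151/100]
L4 α=3/8: [29813/160, 22697/160, 22671/160]
→ [186, 142, 142]

query (1,1) [L1,L2,L5] — begin 0,0,0
L1 α=0: [0, 0, 0]
L2 α=1/5: [21/5, 58/5, 254/5]
L5 α=1/4: [79/10, 949/20, 1487/20]
rounded: [8, 47, 74]

(2,2) stack=L1,L2,L5; from [0,0,0]:
after L1 α=1/3: [52/3, 40/3, 254/3]
after L2 α=2/3: [1408/9, 1432/9, 266/9]
after L5 α=2/5: [476/3, 2392/15, 644/15]
→ [159, 159, 43]

at x=0,y=2 over L1,L2,L5,L6:
+L1 (α=4/5) → [68, 140, 552/5]
+L2 (α=2/3) → [158/3, 126, 932/15]
+L5 (α=1/4) → [235/4, 399/4, 478/5]
+L6 (α=7/8) → [6059/32, 6391/32, 4159/20]
→ [189, 200, 208]


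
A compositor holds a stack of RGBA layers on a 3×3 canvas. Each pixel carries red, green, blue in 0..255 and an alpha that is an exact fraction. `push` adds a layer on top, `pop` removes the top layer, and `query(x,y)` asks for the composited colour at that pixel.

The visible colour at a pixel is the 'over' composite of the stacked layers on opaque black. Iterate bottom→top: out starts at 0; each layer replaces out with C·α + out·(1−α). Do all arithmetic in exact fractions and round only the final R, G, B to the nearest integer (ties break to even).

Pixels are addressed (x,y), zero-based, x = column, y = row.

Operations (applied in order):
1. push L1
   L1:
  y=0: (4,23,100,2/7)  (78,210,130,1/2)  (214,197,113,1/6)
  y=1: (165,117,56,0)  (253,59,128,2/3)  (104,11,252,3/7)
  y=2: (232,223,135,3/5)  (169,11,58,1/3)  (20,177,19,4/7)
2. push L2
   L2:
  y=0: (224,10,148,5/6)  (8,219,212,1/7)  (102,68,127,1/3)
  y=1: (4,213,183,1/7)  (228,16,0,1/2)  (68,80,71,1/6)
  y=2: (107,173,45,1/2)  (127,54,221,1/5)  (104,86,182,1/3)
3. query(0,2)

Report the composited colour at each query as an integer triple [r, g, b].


(0,2) stack=L1,L2; from [0,0,0]:
after L1 α=3/5: [696/5, 669/5, 81]
after L2 α=1/2: [1231/10, 767/5, 63]
rounded: [123, 153, 63]


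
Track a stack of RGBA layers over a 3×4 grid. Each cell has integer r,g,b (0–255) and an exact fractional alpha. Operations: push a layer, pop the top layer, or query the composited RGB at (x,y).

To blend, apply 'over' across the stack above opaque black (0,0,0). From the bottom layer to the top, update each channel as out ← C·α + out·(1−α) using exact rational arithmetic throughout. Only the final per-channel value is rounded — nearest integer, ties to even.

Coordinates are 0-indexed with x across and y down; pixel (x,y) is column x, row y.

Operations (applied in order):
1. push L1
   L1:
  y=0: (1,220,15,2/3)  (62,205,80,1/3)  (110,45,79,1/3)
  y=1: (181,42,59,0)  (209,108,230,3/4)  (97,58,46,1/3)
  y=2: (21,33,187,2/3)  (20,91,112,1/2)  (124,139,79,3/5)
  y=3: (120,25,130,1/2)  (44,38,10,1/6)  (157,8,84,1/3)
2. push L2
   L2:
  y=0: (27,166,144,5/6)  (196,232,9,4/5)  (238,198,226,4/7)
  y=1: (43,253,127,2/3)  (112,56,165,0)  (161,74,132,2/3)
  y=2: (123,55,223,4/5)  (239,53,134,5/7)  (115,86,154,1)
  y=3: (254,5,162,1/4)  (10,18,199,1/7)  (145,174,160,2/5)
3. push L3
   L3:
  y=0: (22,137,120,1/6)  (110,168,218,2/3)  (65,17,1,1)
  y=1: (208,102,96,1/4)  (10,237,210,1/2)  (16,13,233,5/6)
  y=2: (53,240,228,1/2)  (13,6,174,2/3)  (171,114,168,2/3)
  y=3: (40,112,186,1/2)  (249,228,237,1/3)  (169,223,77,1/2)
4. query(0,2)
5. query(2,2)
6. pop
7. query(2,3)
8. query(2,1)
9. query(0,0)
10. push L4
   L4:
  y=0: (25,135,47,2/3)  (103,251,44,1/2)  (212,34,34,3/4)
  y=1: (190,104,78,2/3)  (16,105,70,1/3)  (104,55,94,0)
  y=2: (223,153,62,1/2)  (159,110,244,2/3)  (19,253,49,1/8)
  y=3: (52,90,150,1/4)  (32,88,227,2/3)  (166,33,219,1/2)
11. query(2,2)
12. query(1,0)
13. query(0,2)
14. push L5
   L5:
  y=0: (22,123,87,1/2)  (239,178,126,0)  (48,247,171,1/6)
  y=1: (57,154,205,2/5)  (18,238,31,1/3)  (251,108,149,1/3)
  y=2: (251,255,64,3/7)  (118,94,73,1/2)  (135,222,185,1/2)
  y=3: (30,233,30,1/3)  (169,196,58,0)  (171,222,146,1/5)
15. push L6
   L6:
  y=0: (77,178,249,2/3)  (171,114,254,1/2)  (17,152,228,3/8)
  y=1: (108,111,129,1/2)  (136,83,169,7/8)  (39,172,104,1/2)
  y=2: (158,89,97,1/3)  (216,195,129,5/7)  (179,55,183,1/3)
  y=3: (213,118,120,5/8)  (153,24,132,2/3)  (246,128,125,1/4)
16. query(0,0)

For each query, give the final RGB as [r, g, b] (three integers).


query (0,2) [L1,L2,L3] — begin 0,0,0
L1 α=2/3: [14, 22, 374/3]
L2 α=4/5: [506/5, 242/5, 610/3]
L3 α=1/2: [771/10, 721/5, 647/3]
rounded: [77, 144, 216]

(2,2) stack=L1,L2,L3; from [0,0,0]:
after L1 α=3/5: [372/5, 417/5, 237/5]
after L2 α=1: [115, 86, 154]
after L3 α=2/3: [457/3, 314/3, 490/3]
= [152, 105, 163]

query (2,3) [L1,L2] — begin 0,0,0
after L1 α=1/3: [157/3, 8/3, 28]
after L2 α=2/5: [447/5, 356/5, 404/5]
rounded: [89, 71, 81]

(2,1) stack=L1,L2; from [0,0,0]:
after L1 α=1/3: [97/3, 58/3, 46/3]
after L2 α=2/3: [1063/9, 502/9, 838/9]
= [118, 56, 93]

query (0,0) [L1,L2] — begin 0,0,0
after L1 α=2/3: [2/3, 440/3, 10]
after L2 α=5/6: [407/18, 1465/9, 365/3]
→ [23, 163, 122]

(2,2) stack=L1,L2,L4; from [0,0,0]:
after L1 α=3/5: [372/5, 417/5, 237/5]
after L2 α=1: [115, 86, 154]
after L4 α=1/8: [103, 855/8, 1127/8]
→ [103, 107, 141]

(1,0) stack=L1,L2,L4; from [0,0,0]:
+L1 (α=1/3) → [62/3, 205/3, 80/3]
+L2 (α=4/5) → [2414/15, 2989/15, 188/15]
+L4 (α=1/2) → [3959/30, 3377/15, 424/15]
rounded: [132, 225, 28]

query (0,2) [L1,L2,L4] — begin 0,0,0
after L1 α=2/3: [14, 22, 374/3]
after L2 α=4/5: [506/5, 242/5, 610/3]
after L4 α=1/2: [1621/10, 1007/10, 398/3]
= [162, 101, 133]

at x=0,y=0 over L1,L2,L4,L5,L6:
L1 α=2/3: [2/3, 440/3, 10]
L2 α=5/6: [407/18, 1465/9, 365/3]
L4 α=2/3: [1307/54, 3895/27, 647/9]
L5 α=1/2: [2495/108, 3608/27, 715/9]
L6 α=2/3: [19127/324, 13220/81, 5197/27]
→ [59, 163, 192]


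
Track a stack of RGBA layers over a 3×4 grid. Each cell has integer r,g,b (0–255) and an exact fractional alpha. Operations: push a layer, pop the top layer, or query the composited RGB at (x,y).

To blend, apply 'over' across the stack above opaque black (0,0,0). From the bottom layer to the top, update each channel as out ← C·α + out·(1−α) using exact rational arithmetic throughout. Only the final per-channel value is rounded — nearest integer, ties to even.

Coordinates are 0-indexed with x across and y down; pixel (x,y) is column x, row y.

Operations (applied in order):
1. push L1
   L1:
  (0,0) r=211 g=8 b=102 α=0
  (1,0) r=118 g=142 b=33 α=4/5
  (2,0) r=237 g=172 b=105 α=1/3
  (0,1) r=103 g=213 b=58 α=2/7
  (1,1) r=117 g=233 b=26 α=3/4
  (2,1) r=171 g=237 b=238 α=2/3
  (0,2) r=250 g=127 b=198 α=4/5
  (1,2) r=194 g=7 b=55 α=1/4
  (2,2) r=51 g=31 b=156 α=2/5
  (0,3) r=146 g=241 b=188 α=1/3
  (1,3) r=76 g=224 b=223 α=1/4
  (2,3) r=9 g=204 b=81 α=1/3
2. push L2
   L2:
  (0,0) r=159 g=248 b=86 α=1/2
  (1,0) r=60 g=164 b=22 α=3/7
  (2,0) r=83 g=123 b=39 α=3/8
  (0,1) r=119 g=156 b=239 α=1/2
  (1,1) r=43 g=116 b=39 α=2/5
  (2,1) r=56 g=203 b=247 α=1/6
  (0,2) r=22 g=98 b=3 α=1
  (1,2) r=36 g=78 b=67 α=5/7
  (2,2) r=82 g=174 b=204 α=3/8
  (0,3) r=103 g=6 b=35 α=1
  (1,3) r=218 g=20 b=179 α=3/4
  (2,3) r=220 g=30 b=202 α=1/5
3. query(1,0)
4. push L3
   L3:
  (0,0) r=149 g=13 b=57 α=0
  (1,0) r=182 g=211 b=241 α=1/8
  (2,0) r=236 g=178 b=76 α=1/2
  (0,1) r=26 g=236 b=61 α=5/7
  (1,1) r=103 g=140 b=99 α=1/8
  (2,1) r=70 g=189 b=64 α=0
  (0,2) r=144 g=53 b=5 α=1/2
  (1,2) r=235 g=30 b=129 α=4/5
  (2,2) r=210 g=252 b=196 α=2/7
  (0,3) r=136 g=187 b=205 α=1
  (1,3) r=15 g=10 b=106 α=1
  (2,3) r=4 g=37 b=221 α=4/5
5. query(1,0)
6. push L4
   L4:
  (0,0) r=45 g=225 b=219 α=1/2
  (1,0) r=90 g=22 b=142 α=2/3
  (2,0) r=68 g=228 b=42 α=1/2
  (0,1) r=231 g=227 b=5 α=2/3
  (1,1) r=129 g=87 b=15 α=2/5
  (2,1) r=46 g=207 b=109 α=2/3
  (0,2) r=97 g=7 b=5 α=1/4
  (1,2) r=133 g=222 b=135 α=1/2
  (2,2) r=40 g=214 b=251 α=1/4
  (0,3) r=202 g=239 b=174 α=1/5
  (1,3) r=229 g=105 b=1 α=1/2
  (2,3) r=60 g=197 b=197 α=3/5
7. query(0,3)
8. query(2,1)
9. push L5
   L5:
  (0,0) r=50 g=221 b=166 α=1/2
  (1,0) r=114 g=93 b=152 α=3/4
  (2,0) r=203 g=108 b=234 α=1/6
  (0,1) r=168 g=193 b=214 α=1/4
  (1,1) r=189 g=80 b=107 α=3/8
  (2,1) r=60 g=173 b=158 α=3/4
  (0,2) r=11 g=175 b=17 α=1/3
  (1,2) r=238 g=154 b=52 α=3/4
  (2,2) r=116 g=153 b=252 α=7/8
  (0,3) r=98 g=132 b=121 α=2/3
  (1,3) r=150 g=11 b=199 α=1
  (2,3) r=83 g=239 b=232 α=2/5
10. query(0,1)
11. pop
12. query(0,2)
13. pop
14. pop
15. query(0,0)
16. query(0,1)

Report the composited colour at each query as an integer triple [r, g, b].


query (1,0) [L1,L2] — begin 0,0,0
after L1 α=4/5: [472/5, 568/5, 132/5]
after L2 α=3/7: [2788/35, 676/5, 858/35]
rounded: [80, 135, 25]

at x=1,y=0 over L1,L2,L3:
L1 α=4/5: [472/5, 568/5, 132/5]
L2 α=3/7: [2788/35, 676/5, 858/35]
L3 α=1/8: [1849/20, 5787/40, 2063/40]
= [92, 145, 52]

query (0,3) [L1,L2,L3,L4] — begin 0,0,0
L1 α=1/3: [146/3, 241/3, 188/3]
L2 α=1: [103, 6, 35]
L3 α=1: [136, 187, 205]
L4 α=1/5: [746/5, 987/5, 994/5]
= [149, 197, 199]

at x=2,y=1 over L1,L2,L3,L4:
+L1 (α=2/3) → [114, 158, 476/3]
+L2 (α=1/6) → [313/3, 331/2, 3121/18]
+L3 (α=0) → [313/3, 331/2, 3121/18]
+L4 (α=2/3) → [589/9, 1159/6, 7045/54]
rounded: [65, 193, 130]

(0,1) stack=L1,L2,L3,L4,L5; from [0,0,0]:
+L1 (α=2/7) → [206/7, 426/7, 116/7]
+L2 (α=1/2) → [1039/14, 759/7, 1789/14]
+L3 (α=5/7) → [1949/49, 9778/49, 3924/49]
+L4 (α=2/3) → [24587/147, 32024/147, 4414/147]
+L5 (α=1/4) → [32819/196, 41481/196, 3725/49]
rounded: [167, 212, 76]

at x=0,y=2 over L1,L2,L3,L4:
+L1 (α=4/5) → [200, 508/5, 792/5]
+L2 (α=1) → [22, 98, 3]
+L3 (α=1/2) → [83, 151/2, 4]
+L4 (α=1/4) → [173/2, 467/8, 17/4]
rounded: [86, 58, 4]

(0,0) stack=L1,L2; from [0,0,0]:
after L1 α=0: [0, 0, 0]
after L2 α=1/2: [159/2, 124, 43]
rounded: [80, 124, 43]

at x=0,y=1 over L1,L2:
+L1 (α=2/7) → [206/7, 426/7, 116/7]
+L2 (α=1/2) → [1039/14, 759/7, 1789/14]
= [74, 108, 128]
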